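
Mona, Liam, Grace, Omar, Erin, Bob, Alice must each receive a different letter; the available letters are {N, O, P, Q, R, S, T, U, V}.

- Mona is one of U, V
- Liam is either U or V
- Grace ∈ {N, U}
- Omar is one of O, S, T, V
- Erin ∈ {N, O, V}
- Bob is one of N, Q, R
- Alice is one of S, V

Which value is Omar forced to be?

T

Mona and Liam share exactly the 2 values {U, V}; by pigeonhole those values go to them, so strike U, V from Grace, Omar, Erin, Alice.
Grace's domain is down to {N}, so Grace = N. So Erin, Bob can't be N.
Erin has just one choice, so Erin = O. Eliminate O elsewhere: Omar.
Alice's domain is down to {S}, so Alice = S. Strike S from Omar.
So Omar = T.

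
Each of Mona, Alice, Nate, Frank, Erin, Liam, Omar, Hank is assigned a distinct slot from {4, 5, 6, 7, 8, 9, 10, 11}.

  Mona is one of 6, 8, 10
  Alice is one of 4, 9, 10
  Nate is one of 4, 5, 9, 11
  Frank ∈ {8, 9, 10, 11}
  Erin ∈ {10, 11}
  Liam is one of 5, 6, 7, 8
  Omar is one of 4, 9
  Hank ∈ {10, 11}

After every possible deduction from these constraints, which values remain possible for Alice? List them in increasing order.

4, 9

The 8 variables together cover exactly {4, 5, 6, 7, 8, 9, 10, 11} — 8 values for 8 variables — and 7 appears only in Liam's list, so Liam = 7.
Among the 7 still-open variables, 5 fits only Nate (and all 7 values in {4, 5, 6, 8, 9, 10, 11} must be used), so Nate = 5.
The 6 still-open variables together cover exactly {4, 6, 8, 9, 10, 11} — 6 values for 6 variables — and 6 appears only in Mona's list, so Mona = 6.
The 5 still-open variables together cover exactly {4, 8, 9, 10, 11} — 5 values for 5 variables — and 8 appears only in Frank's list, so Frank = 8.
Erin and Hank between them cover only {10, 11} — a naked pair. Remove those values from Alice.
No further eliminations apply; Alice can still be any of 4, 9.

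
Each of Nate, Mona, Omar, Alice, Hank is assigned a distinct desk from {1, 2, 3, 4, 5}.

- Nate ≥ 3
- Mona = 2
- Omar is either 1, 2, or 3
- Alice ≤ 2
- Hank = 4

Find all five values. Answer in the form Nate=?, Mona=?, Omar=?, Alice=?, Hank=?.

Mona's domain is down to {2}, so Mona = 2. So Omar, Alice can't be 2.
Alice's domain is down to {1}, so Alice = 1. Strike 1 from Omar.
That leaves Hank = 4. Strike 4 from Nate.
That leaves Omar = 3. So Nate can't be 3.
Nate must be 5 (only option left).

Nate=5, Mona=2, Omar=3, Alice=1, Hank=4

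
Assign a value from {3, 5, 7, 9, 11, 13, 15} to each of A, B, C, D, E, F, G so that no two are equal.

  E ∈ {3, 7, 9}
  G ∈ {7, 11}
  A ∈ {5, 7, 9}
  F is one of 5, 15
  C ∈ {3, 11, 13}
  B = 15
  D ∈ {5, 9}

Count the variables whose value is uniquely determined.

B has just one choice, so B = 15. Remove 15 from F.
That leaves F = 5. Eliminate 5 elsewhere: A, D.
D's domain is down to {9}, so D = 9. Eliminate 9 elsewhere: A, E.
That leaves A = 7. Strike 7 from E, G.
E has just one choice, so E = 3. Strike 3 from C.
G's domain is down to {11}, so G = 11. Strike 11 from C.
That leaves C = 13.
Every variable is fixed: A=7, B=15, C=13, D=9, E=3, F=5, G=11. That makes 7.

7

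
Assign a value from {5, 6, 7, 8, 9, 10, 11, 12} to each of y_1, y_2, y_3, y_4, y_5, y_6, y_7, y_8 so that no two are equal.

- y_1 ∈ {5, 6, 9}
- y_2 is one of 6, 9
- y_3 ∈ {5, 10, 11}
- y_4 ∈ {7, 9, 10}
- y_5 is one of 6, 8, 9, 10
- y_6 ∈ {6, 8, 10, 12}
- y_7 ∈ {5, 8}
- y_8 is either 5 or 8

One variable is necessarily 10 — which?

y_5

The 8 variables together cover exactly {5, 6, 7, 8, 9, 10, 11, 12} — 8 values for 8 variables — and 7 appears only in y_4's list, so y_4 = 7.
The 7 still-open variables draw from only 7 values {5, 6, 8, 9, 10, 11, 12}, so each is used; only y_3 can be 11, hence y_3 = 11.
Among the 6 still-open variables, 12 fits only y_6 (and all 6 values in {5, 6, 8, 9, 10, 12} must be used), so y_6 = 12.
Among the 5 still-open variables, 10 fits only y_5 (and all 5 values in {5, 6, 8, 9, 10} must be used), so y_5 = 10.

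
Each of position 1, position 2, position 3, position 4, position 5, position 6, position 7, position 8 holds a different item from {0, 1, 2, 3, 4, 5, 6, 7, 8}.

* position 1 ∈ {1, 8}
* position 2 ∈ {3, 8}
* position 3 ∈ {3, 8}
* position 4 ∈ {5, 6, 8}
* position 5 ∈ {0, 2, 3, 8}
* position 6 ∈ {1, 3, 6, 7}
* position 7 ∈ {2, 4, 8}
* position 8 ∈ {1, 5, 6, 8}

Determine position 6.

position 2 and position 3 between them cover only {3, 8} — a naked pair. Remove those values from position 1, position 4, position 5, position 6, position 7, position 8.
position 1 must be 1 (only option left). Eliminate 1 elsewhere: position 6, position 8.
The 2 variables position 4 and position 8 are confined to {5, 6}, which locks those values in; drop them from position 6.
So position 6 = 7.

7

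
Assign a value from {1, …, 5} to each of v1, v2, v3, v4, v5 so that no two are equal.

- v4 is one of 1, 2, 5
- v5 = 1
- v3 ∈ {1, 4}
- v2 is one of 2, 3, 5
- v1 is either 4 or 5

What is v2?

3

v5 has just one choice, so v5 = 1. So v3, v4 can't be 1.
That leaves v3 = 4. Eliminate 4 elsewhere: v1.
That leaves v1 = 5. Eliminate 5 elsewhere: v2, v4.
v4 has just one choice, so v4 = 2. Strike 2 from v2.
So v2 = 3.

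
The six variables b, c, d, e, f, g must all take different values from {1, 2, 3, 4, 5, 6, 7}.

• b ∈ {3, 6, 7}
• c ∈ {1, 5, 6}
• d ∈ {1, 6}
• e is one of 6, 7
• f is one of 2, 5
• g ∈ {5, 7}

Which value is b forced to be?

The 6 variables together cover exactly {1, 2, 3, 5, 6, 7} — 6 values for 6 variables — and 2 appears only in f's list, so f = 2.
The 5 still-open variables together cover exactly {1, 3, 5, 6, 7} — 5 values for 5 variables — and 3 appears only in b's list, so b = 3.

3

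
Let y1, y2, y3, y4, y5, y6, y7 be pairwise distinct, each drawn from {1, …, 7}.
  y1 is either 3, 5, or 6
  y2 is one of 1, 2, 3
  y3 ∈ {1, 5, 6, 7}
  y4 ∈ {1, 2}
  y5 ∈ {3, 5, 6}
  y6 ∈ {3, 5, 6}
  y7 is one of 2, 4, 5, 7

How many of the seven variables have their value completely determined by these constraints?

2

The 7 variables draw from only 7 values {1, 2, 3, 4, 5, 6, 7}, so each is used; only y7 can be 4, hence y7 = 4.
The 6 still-open variables draw from only 6 values {1, 2, 3, 5, 6, 7}, so each is used; only y3 can be 7, hence y3 = 7.
y1, y5, y6 share exactly the 3 values {3, 5, 6}; by pigeonhole those values go to them, so strike 3, 5, 6 from y2.
Determined: y3=7, y7=4. The other variables each still have more than one consistent value. That makes 2.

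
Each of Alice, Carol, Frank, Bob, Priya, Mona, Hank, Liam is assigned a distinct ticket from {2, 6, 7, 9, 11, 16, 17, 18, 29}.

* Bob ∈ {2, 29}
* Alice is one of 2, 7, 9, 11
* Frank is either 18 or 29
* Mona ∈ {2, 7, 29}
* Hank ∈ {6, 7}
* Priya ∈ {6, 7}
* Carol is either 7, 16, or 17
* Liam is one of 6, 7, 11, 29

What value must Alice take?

9

Priya and Hank between them cover only {6, 7} — a naked pair. Remove those values from Alice, Carol, Mona, Liam.
Bob and Mona share exactly the 2 values {2, 29}; by pigeonhole those values go to them, so strike 2, 29 from Alice, Frank, Liam.
That leaves Frank = 18.
That leaves Liam = 11. Eliminate 11 elsewhere: Alice.
So Alice = 9.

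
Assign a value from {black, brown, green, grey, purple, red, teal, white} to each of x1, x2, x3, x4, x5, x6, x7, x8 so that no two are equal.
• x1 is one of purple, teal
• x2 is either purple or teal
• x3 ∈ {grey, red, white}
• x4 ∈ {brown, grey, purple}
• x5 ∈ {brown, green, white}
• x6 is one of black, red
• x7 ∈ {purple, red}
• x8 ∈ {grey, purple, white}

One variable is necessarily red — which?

x7

Among the 8 variables, black fits only x6 (and all 8 values in {black, brown, green, grey, purple, red, teal, white} must be used), so x6 = black.
Among the 7 still-open variables, green fits only x5 (and all 7 values in {brown, green, grey, purple, red, teal, white} must be used), so x5 = green.
The 6 still-open variables together cover exactly {brown, grey, purple, red, teal, white} — 6 values for 6 variables — and brown appears only in x4's list, so x4 = brown.
The 2 variables x1 and x2 are confined to {purple, teal}, which locks those values in; drop them from x7, x8.
So red goes to x7.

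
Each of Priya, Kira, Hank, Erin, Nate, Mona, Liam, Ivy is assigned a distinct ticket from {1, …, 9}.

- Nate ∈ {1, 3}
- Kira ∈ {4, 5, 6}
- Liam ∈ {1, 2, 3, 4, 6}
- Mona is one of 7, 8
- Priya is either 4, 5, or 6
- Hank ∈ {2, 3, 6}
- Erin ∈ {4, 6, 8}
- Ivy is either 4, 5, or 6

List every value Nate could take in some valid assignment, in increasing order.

1, 3

Among the 8 variables, 7 fits only Mona (and all 8 values in {1, 2, 3, 4, 5, 6, 7, 8} must be used), so Mona = 7.
The 7 still-open variables together cover exactly {1, 2, 3, 4, 5, 6, 8} — 7 values for 7 variables — and 8 appears only in Erin's list, so Erin = 8.
Priya, Kira, Ivy share exactly the 3 values {4, 5, 6}; by pigeonhole those values go to them, so strike 4, 5, 6 from Hank, Liam.
No further eliminations apply; Nate can still be any of 1, 3.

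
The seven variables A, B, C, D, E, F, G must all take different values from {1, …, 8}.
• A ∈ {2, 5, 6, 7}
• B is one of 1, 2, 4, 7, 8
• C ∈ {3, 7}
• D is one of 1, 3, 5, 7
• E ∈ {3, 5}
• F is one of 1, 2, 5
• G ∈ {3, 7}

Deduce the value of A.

C and G share exactly the 2 values {3, 7}; by pigeonhole those values go to them, so strike 3, 7 from A, B, D, E.
E has just one choice, so E = 5. Strike 5 from A, D, F.
D has just one choice, so D = 1. So B, F can't be 1.
F must be 2 (only option left). Eliminate 2 elsewhere: A, B.
So A = 6.

6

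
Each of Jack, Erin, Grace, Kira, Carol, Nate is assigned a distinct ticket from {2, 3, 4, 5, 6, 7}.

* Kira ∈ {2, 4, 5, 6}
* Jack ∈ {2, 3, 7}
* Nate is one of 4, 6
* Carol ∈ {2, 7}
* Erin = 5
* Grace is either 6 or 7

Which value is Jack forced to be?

Erin's domain is down to {5}, so Erin = 5. Remove 5 from Kira.
The 5 still-open variables draw from only 5 values {2, 3, 4, 6, 7}, so each is used; only Jack can be 3, hence Jack = 3.

3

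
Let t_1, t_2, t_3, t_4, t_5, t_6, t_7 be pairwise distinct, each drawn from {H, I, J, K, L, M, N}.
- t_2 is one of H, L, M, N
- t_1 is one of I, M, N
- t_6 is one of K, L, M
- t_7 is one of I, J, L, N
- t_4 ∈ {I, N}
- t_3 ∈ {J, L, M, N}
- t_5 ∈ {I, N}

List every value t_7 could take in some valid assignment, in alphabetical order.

J, L

Among the 7 variables, H fits only t_2 (and all 7 values in {H, I, J, K, L, M, N} must be used), so t_2 = H.
Among the 6 still-open variables, K fits only t_6 (and all 6 values in {I, J, K, L, M, N} must be used), so t_6 = K.
t_4 and t_5 between them cover only {I, N} — a naked pair. Remove those values from t_1, t_3, t_7.
t_1 must be M (only option left). Strike M from t_3.
No further eliminations apply; t_7 can still be any of J, L.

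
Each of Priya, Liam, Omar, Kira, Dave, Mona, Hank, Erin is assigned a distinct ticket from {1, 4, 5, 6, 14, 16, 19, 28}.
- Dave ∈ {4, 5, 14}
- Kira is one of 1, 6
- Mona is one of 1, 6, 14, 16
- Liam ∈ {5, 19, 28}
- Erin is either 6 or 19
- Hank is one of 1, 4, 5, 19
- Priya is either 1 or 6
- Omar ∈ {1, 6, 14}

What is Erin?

The 8 variables draw from only 8 values {1, 4, 5, 6, 14, 16, 19, 28}, so each is used; only Mona can be 16, hence Mona = 16.
The 7 still-open variables together cover exactly {1, 4, 5, 6, 14, 19, 28} — 7 values for 7 variables — and 28 appears only in Liam's list, so Liam = 28.
Priya and Kira share exactly the 2 values {1, 6}; by pigeonhole those values go to them, so strike 1, 6 from Omar, Hank, Erin.
So Erin = 19.

19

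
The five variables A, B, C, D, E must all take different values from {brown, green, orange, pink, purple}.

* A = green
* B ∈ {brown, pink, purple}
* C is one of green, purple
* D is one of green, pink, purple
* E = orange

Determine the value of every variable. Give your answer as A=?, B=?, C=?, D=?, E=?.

A must be green (only option left). Remove green from C, D.
C's domain is down to {purple}, so C = purple. So B, D can't be purple.
D has just one choice, so D = pink. So B can't be pink.
E's domain is down to {orange}, so E = orange.
B must be brown (only option left).

A=green, B=brown, C=purple, D=pink, E=orange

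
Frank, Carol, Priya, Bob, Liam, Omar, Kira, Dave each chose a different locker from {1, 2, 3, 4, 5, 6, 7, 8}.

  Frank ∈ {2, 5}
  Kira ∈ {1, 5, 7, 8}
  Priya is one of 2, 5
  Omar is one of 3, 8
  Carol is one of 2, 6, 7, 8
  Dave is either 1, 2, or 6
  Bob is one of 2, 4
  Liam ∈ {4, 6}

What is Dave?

The 8 variables together cover exactly {1, 2, 3, 4, 5, 6, 7, 8} — 8 values for 8 variables — and 3 appears only in Omar's list, so Omar = 3.
Frank and Priya between them cover only {2, 5} — a naked pair. Remove those values from Carol, Bob, Kira, Dave.
Bob has just one choice, so Bob = 4. So Liam can't be 4.
Liam has just one choice, so Liam = 6. Remove 6 from Carol, Dave.
So Dave = 1.

1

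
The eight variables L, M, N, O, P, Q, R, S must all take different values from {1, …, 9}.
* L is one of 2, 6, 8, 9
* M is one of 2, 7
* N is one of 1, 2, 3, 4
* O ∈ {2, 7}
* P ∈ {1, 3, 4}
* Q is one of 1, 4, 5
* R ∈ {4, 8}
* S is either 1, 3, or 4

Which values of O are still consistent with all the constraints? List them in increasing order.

M and O between them cover only {2, 7} — a naked pair. Remove those values from L, N.
The 3 variables N, P, S are confined to {1, 3, 4}, which locks those values in; drop them from Q, R.
Q's domain is down to {5}, so Q = 5.
R must be 8 (only option left). Strike 8 from L.
No further eliminations apply; O can still be any of 2, 7.

2, 7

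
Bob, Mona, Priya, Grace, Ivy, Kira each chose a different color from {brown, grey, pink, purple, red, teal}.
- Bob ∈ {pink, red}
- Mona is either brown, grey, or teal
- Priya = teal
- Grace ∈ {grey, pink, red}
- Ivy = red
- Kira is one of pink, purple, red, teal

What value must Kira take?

Priya has just one choice, so Priya = teal. Strike teal from Mona, Kira.
Ivy has just one choice, so Ivy = red. Strike red from Bob, Grace, Kira.
Bob's domain is down to {pink}, so Bob = pink. Eliminate pink elsewhere: Grace, Kira.
So Kira = purple.

purple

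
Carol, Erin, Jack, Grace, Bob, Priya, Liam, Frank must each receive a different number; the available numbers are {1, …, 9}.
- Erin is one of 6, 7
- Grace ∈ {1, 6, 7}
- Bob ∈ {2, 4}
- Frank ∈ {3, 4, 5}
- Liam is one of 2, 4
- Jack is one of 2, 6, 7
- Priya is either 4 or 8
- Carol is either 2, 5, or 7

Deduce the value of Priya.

8

The 8 variables together cover exactly {1, 2, 3, 4, 5, 6, 7, 8} — 8 values for 8 variables — and 1 appears only in Grace's list, so Grace = 1.
The 7 still-open variables together cover exactly {2, 3, 4, 5, 6, 7, 8} — 7 values for 7 variables — and 3 appears only in Frank's list, so Frank = 3.
Among the 6 still-open variables, 5 fits only Carol (and all 6 values in {2, 4, 5, 6, 7, 8} must be used), so Carol = 5.
Among the 5 still-open variables, 8 fits only Priya (and all 5 values in {2, 4, 6, 7, 8} must be used), so Priya = 8.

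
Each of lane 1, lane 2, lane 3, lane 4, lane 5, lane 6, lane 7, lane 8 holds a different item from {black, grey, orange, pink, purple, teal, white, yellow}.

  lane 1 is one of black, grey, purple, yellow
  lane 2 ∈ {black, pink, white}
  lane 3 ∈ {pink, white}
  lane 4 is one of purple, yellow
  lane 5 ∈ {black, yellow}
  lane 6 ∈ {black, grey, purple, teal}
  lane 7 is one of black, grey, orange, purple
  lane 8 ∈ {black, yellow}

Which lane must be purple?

lane 4

The 8 variables together cover exactly {black, grey, orange, pink, purple, teal, white, yellow} — 8 values for 8 variables — and orange appears only in lane 7's list, so lane 7 = orange.
The 7 still-open variables together cover exactly {black, grey, pink, purple, teal, white, yellow} — 7 values for 7 variables — and teal appears only in lane 6's list, so lane 6 = teal.
Among the 6 still-open variables, grey fits only lane 1 (and all 6 values in {black, grey, pink, purple, white, yellow} must be used), so lane 1 = grey.
Among the 5 still-open variables, purple fits only lane 4 (and all 5 values in {black, pink, purple, white, yellow} must be used), so lane 4 = purple.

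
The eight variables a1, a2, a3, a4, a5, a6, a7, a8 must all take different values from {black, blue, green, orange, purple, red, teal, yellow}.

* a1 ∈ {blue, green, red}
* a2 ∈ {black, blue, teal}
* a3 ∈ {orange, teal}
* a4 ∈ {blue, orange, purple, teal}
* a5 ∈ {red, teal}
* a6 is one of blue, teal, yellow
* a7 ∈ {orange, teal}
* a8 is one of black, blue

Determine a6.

yellow

The 8 variables draw from only 8 values {black, blue, green, orange, purple, red, teal, yellow}, so each is used; only a1 can be green, hence a1 = green.
The 7 still-open variables together cover exactly {black, blue, orange, purple, red, teal, yellow} — 7 values for 7 variables — and purple appears only in a4's list, so a4 = purple.
Among the 6 still-open variables, red fits only a5 (and all 6 values in {black, blue, orange, red, teal, yellow} must be used), so a5 = red.
The 5 still-open variables draw from only 5 values {black, blue, orange, teal, yellow}, so each is used; only a6 can be yellow, hence a6 = yellow.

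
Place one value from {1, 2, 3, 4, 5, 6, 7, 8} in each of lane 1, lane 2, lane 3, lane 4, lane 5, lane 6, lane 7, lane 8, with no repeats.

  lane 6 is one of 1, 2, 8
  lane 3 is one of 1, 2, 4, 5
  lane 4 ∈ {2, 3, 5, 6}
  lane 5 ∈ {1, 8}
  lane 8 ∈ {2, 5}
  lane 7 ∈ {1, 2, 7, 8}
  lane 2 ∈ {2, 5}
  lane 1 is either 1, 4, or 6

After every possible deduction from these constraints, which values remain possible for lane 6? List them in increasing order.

The 8 variables together cover exactly {1, 2, 3, 4, 5, 6, 7, 8} — 8 values for 8 variables — and 3 appears only in lane 4's list, so lane 4 = 3.
Among the 7 still-open variables, 6 fits only lane 1 (and all 7 values in {1, 2, 4, 5, 6, 7, 8} must be used), so lane 1 = 6.
The 6 still-open variables together cover exactly {1, 2, 4, 5, 7, 8} — 6 values for 6 variables — and 4 appears only in lane 3's list, so lane 3 = 4.
Among the 5 still-open variables, 7 fits only lane 7 (and all 5 values in {1, 2, 5, 7, 8} must be used), so lane 7 = 7.
The 2 variables lane 2 and lane 8 are confined to {2, 5}, which locks those values in; drop them from lane 6.
No further eliminations apply; lane 6 can still be any of 1, 8.

1, 8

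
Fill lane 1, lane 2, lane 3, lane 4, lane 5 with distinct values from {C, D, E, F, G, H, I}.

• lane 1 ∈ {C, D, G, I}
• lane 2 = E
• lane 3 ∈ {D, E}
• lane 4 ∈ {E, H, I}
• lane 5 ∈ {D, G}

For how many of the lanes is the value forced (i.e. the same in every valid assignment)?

lane 2 must be E (only option left). Strike E from lane 3, lane 4.
lane 3's domain is down to {D}, so lane 3 = D. Strike D from lane 1, lane 5.
lane 5 has just one choice, so lane 5 = G. Eliminate G elsewhere: lane 1.
Determined: lane 2=E, lane 3=D, lane 5=G. The other lanes each still have more than one consistent value. That makes 3.

3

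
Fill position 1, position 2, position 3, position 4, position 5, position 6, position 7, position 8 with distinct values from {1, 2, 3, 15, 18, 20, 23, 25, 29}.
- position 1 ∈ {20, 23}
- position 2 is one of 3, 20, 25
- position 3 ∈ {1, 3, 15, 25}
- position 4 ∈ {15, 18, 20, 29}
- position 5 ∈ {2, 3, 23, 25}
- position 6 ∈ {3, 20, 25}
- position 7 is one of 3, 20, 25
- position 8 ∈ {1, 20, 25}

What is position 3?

position 2, position 6, position 7 share exactly the 3 values {3, 20, 25}; by pigeonhole those values go to them, so strike 3, 20, 25 from position 1, position 3, position 4, position 5, position 8.
position 1 has just one choice, so position 1 = 23. Strike 23 from position 5.
position 5's domain is down to {2}, so position 5 = 2.
position 8's domain is down to {1}, so position 8 = 1. So position 3 can't be 1.
So position 3 = 15.

15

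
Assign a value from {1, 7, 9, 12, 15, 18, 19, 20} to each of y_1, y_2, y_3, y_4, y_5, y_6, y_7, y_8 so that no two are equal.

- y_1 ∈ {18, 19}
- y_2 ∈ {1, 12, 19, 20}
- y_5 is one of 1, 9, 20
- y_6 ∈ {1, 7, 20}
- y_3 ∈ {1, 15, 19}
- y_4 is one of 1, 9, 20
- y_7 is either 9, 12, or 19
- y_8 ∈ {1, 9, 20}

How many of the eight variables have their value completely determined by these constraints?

The 8 variables together cover exactly {1, 7, 9, 12, 15, 18, 19, 20} — 8 values for 8 variables — and 7 appears only in y_6's list, so y_6 = 7.
The 7 still-open variables together cover exactly {1, 9, 12, 15, 18, 19, 20} — 7 values for 7 variables — and 15 appears only in y_3's list, so y_3 = 15.
The 6 still-open variables together cover exactly {1, 9, 12, 18, 19, 20} — 6 values for 6 variables — and 18 appears only in y_1's list, so y_1 = 18.
y_4, y_5, y_8 between them cover only {1, 9, 20} — a naked triple. Remove those values from y_2, y_7.
Determined: y_1=18, y_3=15, y_6=7. The other variables each still have more than one consistent value. That makes 3.

3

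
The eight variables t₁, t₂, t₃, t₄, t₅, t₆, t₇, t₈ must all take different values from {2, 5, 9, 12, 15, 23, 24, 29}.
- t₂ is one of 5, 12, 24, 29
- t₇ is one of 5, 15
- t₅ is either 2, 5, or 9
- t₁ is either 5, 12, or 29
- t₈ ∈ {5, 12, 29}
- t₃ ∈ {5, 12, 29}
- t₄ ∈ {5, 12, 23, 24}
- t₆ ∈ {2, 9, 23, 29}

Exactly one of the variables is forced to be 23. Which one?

Among the 8 variables, 15 fits only t₇ (and all 8 values in {2, 5, 9, 12, 15, 23, 24, 29} must be used), so t₇ = 15.
t₁, t₃, t₈ between them cover only {5, 12, 29} — a naked triple. Remove those values from t₂, t₄, t₅, t₆.
t₂ has just one choice, so t₂ = 24. Strike 24 from t₄.
So 23 goes to t₄.

t₄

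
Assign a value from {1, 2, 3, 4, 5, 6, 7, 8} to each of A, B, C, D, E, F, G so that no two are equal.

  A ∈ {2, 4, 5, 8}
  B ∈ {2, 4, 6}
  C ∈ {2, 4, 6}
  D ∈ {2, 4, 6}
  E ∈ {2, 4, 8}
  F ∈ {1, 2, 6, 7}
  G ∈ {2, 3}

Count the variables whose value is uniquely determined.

3

B, C, D between them cover only {2, 4, 6} — a naked triple. Remove those values from A, E, F, G.
E's domain is down to {8}, so E = 8. Eliminate 8 elsewhere: A.
G has just one choice, so G = 3.
A has just one choice, so A = 5.
Determined: A=5, E=8, G=3. The other variables each still have more than one consistent value. That makes 3.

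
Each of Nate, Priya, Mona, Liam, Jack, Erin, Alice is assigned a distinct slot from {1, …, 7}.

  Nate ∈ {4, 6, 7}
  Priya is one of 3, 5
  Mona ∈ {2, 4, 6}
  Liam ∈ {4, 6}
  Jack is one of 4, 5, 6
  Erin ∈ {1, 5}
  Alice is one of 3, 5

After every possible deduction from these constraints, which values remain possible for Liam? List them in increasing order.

Among the 7 variables, 1 fits only Erin (and all 7 values in {1, 2, 3, 4, 5, 6, 7} must be used), so Erin = 1.
Among the 6 still-open variables, 2 fits only Mona (and all 6 values in {2, 3, 4, 5, 6, 7} must be used), so Mona = 2.
The 5 still-open variables draw from only 5 values {3, 4, 5, 6, 7}, so each is used; only Nate can be 7, hence Nate = 7.
Priya and Alice share exactly the 2 values {3, 5}; by pigeonhole those values go to them, so strike 3, 5 from Jack.
No further eliminations apply; Liam can still be any of 4, 6.

4, 6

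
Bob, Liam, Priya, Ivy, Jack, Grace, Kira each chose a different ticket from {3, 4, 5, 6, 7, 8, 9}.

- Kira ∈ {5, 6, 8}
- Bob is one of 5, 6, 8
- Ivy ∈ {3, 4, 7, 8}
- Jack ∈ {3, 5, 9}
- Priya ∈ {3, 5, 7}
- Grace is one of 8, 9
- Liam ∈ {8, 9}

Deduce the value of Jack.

3

Among the 7 variables, 4 fits only Ivy (and all 7 values in {3, 4, 5, 6, 7, 8, 9} must be used), so Ivy = 4.
The 6 still-open variables draw from only 6 values {3, 5, 6, 7, 8, 9}, so each is used; only Priya can be 7, hence Priya = 7.
The 5 still-open variables together cover exactly {3, 5, 6, 8, 9} — 5 values for 5 variables — and 3 appears only in Jack's list, so Jack = 3.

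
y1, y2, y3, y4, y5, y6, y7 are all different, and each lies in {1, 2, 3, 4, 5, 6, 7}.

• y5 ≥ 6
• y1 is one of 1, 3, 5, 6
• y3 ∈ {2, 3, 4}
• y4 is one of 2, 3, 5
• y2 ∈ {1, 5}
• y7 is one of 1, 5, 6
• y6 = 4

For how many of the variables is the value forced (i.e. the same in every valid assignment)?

y6 has just one choice, so y6 = 4. Eliminate 4 elsewhere: y3.
Among the 6 still-open variables, 7 fits only y5 (and all 6 values in {1, 2, 3, 5, 6, 7} must be used), so y5 = 7.
Determined: y5=7, y6=4. The other variables each still have more than one consistent value. That makes 2.

2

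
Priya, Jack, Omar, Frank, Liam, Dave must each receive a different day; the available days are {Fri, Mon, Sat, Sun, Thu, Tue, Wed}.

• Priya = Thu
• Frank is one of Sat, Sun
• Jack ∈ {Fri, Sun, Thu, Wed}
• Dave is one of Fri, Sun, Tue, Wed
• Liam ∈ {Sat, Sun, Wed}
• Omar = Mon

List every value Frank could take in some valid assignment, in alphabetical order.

Sat, Sun

Priya's domain is down to {Thu}, so Priya = Thu. Eliminate Thu elsewhere: Jack.
Omar has just one choice, so Omar = Mon.
No further eliminations apply; Frank can still be any of Sat, Sun.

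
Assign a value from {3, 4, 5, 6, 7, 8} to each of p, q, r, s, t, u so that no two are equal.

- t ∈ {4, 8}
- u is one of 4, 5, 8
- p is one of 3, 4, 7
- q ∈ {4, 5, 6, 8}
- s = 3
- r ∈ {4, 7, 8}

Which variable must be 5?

u

s's domain is down to {3}, so s = 3. So p can't be 3.
The 5 still-open variables draw from only 5 values {4, 5, 6, 7, 8}, so each is used; only q can be 6, hence q = 6.
The 4 still-open variables together cover exactly {4, 5, 7, 8} — 4 values for 4 variables — and 5 appears only in u's list, so u = 5.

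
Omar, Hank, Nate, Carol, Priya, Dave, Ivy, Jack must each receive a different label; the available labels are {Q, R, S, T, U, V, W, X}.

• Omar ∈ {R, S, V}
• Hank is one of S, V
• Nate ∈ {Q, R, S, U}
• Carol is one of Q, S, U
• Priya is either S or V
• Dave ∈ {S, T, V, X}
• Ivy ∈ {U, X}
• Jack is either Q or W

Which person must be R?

The 8 variables together cover exactly {Q, R, S, T, U, V, W, X} — 8 values for 8 variables — and T appears only in Dave's list, so Dave = T.
The 7 still-open variables draw from only 7 values {Q, R, S, U, V, W, X}, so each is used; only Jack can be W, hence Jack = W.
Among the 6 still-open variables, X fits only Ivy (and all 6 values in {Q, R, S, U, V, X} must be used), so Ivy = X.
The 2 variables Hank and Priya are confined to {S, V}, which locks those values in; drop them from Omar, Nate, Carol.
So R goes to Omar.

Omar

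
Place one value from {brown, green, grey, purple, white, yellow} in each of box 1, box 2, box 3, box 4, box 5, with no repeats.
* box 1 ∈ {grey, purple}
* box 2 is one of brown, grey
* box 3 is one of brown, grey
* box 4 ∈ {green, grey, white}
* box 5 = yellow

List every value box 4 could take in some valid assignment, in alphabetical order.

green, white

box 5's domain is down to {yellow}, so box 5 = yellow.
box 2 and box 3 share exactly the 2 values {brown, grey}; by pigeonhole those values go to them, so strike brown, grey from box 1, box 4.
That leaves box 1 = purple.
No further eliminations apply; box 4 can still be any of green, white.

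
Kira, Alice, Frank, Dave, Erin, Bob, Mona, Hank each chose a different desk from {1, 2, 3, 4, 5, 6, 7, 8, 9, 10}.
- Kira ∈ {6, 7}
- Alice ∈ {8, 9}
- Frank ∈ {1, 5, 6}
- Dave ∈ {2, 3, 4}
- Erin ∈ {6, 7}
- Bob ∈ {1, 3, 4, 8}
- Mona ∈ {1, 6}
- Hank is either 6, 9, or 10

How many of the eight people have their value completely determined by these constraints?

Kira and Erin between them cover only {6, 7} — a naked pair. Remove those values from Frank, Mona, Hank.
That leaves Mona = 1. Strike 1 from Frank, Bob.
Frank must be 5 (only option left).
Determined: Frank=5, Mona=1. The other people each still have more than one consistent value. That makes 2.

2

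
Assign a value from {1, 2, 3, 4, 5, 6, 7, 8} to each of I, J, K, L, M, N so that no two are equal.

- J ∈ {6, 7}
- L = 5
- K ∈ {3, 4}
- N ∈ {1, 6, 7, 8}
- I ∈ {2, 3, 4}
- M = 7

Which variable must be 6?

J

L's domain is down to {5}, so L = 5.
M has just one choice, so M = 7. Eliminate 7 elsewhere: J, N.
So 6 goes to J.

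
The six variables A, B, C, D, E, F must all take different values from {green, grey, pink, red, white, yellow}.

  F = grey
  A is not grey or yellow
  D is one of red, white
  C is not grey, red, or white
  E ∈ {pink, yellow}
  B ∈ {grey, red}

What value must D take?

F must be grey (only option left). So B can't be grey.
B's domain is down to {red}, so B = red. Eliminate red elsewhere: A, D.
So D = white.

white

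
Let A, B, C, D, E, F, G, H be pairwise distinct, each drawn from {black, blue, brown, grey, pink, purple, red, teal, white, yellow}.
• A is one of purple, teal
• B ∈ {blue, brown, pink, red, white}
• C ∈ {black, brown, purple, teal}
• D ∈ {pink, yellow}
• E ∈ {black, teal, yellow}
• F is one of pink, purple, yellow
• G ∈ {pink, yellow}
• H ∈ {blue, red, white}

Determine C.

brown

The 2 variables D and G are confined to {pink, yellow}, which locks those values in; drop them from B, E, F.
F has just one choice, so F = purple. Eliminate purple elsewhere: A, C.
That leaves A = teal. Remove teal from C, E.
E has just one choice, so E = black. So C can't be black.
So C = brown.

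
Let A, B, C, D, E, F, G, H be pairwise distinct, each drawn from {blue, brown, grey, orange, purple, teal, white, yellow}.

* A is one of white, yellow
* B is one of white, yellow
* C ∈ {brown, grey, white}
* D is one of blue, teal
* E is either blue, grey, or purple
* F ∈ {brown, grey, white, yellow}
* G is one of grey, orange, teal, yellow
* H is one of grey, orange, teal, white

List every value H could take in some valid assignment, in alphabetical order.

The 8 variables together cover exactly {blue, brown, grey, orange, purple, teal, white, yellow} — 8 values for 8 variables — and purple appears only in E's list, so E = purple.
Among the 7 still-open variables, blue fits only D (and all 7 values in {blue, brown, grey, orange, teal, white, yellow} must be used), so D = blue.
A and B between them cover only {white, yellow} — a naked pair. Remove those values from C, F, G, H.
C and F between them cover only {brown, grey} — a naked pair. Remove those values from G, H.
No further eliminations apply; H can still be any of orange, teal.

orange, teal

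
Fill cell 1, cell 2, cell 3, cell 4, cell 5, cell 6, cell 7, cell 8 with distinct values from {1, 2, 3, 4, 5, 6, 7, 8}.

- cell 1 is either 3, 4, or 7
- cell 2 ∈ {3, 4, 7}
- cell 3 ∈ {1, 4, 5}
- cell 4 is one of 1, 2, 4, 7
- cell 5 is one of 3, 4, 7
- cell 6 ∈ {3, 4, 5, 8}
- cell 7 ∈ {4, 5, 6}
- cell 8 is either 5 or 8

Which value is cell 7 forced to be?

6

Among the 8 variables, 2 fits only cell 4 (and all 8 values in {1, 2, 3, 4, 5, 6, 7, 8} must be used), so cell 4 = 2.
The 7 still-open variables together cover exactly {1, 3, 4, 5, 6, 7, 8} — 7 values for 7 variables — and 1 appears only in cell 3's list, so cell 3 = 1.
The 6 still-open variables draw from only 6 values {3, 4, 5, 6, 7, 8}, so each is used; only cell 7 can be 6, hence cell 7 = 6.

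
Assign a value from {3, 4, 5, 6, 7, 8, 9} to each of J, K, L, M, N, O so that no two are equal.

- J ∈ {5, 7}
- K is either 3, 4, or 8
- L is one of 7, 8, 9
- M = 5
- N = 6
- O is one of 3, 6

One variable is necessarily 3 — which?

M has just one choice, so M = 5. So J can't be 5.
That leaves N = 6. Eliminate 6 elsewhere: O.
So 3 goes to O.

O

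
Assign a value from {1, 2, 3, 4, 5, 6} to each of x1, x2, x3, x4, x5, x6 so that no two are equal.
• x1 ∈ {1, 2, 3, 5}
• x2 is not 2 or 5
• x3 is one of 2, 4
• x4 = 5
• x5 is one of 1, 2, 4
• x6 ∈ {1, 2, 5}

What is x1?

3

x4's domain is down to {5}, so x4 = 5. So x1, x6 can't be 5.
The 5 still-open variables draw from only 5 values {1, 2, 3, 4, 6}, so each is used; only x2 can be 6, hence x2 = 6.
The 4 still-open variables draw from only 4 values {1, 2, 3, 4}, so each is used; only x1 can be 3, hence x1 = 3.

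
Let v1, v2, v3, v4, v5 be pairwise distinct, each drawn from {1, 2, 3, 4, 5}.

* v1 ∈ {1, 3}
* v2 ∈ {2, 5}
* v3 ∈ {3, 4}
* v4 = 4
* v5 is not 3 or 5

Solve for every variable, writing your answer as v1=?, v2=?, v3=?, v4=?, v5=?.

v1=1, v2=5, v3=3, v4=4, v5=2

v4's domain is down to {4}, so v4 = 4. Eliminate 4 elsewhere: v3, v5.
v3's domain is down to {3}, so v3 = 3. Strike 3 from v1.
v1's domain is down to {1}, so v1 = 1. Remove 1 from v5.
v5's domain is down to {2}, so v5 = 2. So v2 can't be 2.
v2 has just one choice, so v2 = 5.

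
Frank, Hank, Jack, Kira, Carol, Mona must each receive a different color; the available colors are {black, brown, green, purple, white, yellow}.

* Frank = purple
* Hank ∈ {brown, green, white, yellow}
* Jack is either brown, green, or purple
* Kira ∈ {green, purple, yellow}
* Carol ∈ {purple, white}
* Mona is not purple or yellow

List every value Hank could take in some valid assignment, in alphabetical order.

Frank must be purple (only option left). So Jack, Kira, Carol can't be purple.
Carol's domain is down to {white}, so Carol = white. Eliminate white elsewhere: Hank, Mona.
Among the 4 still-open variables, black fits only Mona (and all 4 values in {black, brown, green, yellow} must be used), so Mona = black.
No further eliminations apply; Hank can still be any of brown, green, yellow.

brown, green, yellow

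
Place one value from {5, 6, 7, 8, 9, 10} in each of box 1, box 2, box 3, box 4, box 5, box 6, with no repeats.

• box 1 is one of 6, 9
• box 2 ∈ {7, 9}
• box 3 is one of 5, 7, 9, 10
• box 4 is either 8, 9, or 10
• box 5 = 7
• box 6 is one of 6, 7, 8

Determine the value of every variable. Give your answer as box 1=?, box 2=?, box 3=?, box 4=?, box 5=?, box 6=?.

box 1=6, box 2=9, box 3=5, box 4=10, box 5=7, box 6=8

box 5's domain is down to {7}, so box 5 = 7. Remove 7 from box 2, box 3, box 6.
box 2 has just one choice, so box 2 = 9. Strike 9 from box 1, box 3, box 4.
box 1 must be 6 (only option left). Eliminate 6 elsewhere: box 6.
box 6 must be 8 (only option left). Eliminate 8 elsewhere: box 4.
box 4's domain is down to {10}, so box 4 = 10. So box 3 can't be 10.
box 3 has just one choice, so box 3 = 5.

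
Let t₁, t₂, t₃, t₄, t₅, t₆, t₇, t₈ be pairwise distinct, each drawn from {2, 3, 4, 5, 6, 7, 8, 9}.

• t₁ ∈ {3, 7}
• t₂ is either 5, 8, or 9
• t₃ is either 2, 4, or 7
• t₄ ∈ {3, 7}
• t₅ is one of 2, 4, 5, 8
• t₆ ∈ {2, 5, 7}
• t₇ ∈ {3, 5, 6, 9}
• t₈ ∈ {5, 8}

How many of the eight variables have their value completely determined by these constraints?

Among the 8 variables, 6 fits only t₇ (and all 8 values in {2, 3, 4, 5, 6, 7, 8, 9} must be used), so t₇ = 6.
The 7 still-open variables draw from only 7 values {2, 3, 4, 5, 7, 8, 9}, so each is used; only t₂ can be 9, hence t₂ = 9.
t₁ and t₄ between them cover only {3, 7} — a naked pair. Remove those values from t₃, t₆.
Determined: t₂=9, t₇=6. The other variables each still have more than one consistent value. That makes 2.

2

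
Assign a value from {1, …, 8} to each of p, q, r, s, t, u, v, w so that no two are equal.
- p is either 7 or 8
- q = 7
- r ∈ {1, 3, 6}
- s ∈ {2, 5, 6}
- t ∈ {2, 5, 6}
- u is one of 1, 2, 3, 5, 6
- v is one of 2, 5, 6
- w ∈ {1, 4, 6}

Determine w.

q must be 7 (only option left). Strike 7 from p.
p has just one choice, so p = 8.
Among the 6 still-open variables, 4 fits only w (and all 6 values in {1, 2, 3, 4, 5, 6} must be used), so w = 4.

4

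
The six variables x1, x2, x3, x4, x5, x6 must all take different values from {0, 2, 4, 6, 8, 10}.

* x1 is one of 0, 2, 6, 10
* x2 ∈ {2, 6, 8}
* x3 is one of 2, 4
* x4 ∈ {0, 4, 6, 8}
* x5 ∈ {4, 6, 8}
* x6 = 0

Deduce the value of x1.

10

x6 must be 0 (only option left). Remove 0 from x1, x4.
Among the 5 still-open variables, 10 fits only x1 (and all 5 values in {2, 4, 6, 8, 10} must be used), so x1 = 10.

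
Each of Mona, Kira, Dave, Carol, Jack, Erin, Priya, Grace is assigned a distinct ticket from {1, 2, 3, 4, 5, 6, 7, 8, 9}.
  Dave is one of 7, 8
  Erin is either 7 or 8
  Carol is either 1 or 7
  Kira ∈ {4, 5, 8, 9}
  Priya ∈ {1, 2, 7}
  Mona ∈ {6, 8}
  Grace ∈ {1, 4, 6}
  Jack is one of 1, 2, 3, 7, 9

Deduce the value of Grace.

4

The 2 variables Dave and Erin are confined to {7, 8}, which locks those values in; drop them from Mona, Kira, Carol, Jack, Priya.
Mona has just one choice, so Mona = 6. Remove 6 from Grace.
Carol must be 1 (only option left). So Jack, Priya, Grace can't be 1.
So Grace = 4.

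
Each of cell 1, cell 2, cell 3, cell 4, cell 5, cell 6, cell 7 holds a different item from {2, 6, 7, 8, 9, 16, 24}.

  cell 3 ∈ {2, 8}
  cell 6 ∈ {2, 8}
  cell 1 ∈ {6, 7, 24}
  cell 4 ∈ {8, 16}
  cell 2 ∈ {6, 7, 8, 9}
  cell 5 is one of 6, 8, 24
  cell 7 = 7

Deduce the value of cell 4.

16

cell 7's domain is down to {7}, so cell 7 = 7. Eliminate 7 elsewhere: cell 1, cell 2.
The 6 still-open variables together cover exactly {2, 6, 8, 9, 16, 24} — 6 values for 6 variables — and 9 appears only in cell 2's list, so cell 2 = 9.
The 5 still-open variables draw from only 5 values {2, 6, 8, 16, 24}, so each is used; only cell 4 can be 16, hence cell 4 = 16.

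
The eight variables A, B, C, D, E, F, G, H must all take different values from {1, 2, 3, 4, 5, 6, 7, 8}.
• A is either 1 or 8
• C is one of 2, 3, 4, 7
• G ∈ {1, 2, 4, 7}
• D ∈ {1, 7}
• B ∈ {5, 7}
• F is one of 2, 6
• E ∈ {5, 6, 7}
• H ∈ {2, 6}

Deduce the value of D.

Among the 8 variables, 3 fits only C (and all 8 values in {1, 2, 3, 4, 5, 6, 7, 8} must be used), so C = 3.
The 7 still-open variables draw from only 7 values {1, 2, 4, 5, 6, 7, 8}, so each is used; only G can be 4, hence G = 4.
The 6 still-open variables draw from only 6 values {1, 2, 5, 6, 7, 8}, so each is used; only A can be 8, hence A = 8.
Among the 5 still-open variables, 1 fits only D (and all 5 values in {1, 2, 5, 6, 7} must be used), so D = 1.

1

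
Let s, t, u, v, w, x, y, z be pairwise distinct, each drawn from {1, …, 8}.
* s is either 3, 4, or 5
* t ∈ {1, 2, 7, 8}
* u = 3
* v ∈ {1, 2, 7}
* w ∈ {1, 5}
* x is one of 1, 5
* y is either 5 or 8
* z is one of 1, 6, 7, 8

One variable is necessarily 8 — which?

y

u's domain is down to {3}, so u = 3. Strike 3 from s.
The 7 still-open variables draw from only 7 values {1, 2, 4, 5, 6, 7, 8}, so each is used; only s can be 4, hence s = 4.
The 6 still-open variables draw from only 6 values {1, 2, 5, 6, 7, 8}, so each is used; only z can be 6, hence z = 6.
w and x share exactly the 2 values {1, 5}; by pigeonhole those values go to them, so strike 1, 5 from t, v, y.
So 8 goes to y.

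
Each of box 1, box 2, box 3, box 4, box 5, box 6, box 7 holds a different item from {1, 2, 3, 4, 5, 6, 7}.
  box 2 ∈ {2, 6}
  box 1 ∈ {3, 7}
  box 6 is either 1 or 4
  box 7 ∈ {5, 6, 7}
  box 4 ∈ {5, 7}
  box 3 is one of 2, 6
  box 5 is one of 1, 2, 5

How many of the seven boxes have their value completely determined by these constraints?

3

The 7 variables draw from only 7 values {1, 2, 3, 4, 5, 6, 7}, so each is used; only box 1 can be 3, hence box 1 = 3.
Among the 6 still-open variables, 4 fits only box 6 (and all 6 values in {1, 2, 4, 5, 6, 7} must be used), so box 6 = 4.
The 5 still-open variables draw from only 5 values {1, 2, 5, 6, 7}, so each is used; only box 5 can be 1, hence box 5 = 1.
The 2 variables box 2 and box 3 are confined to {2, 6}, which locks those values in; drop them from box 7.
Determined: box 1=3, box 5=1, box 6=4. The other boxes each still have more than one consistent value. That makes 3.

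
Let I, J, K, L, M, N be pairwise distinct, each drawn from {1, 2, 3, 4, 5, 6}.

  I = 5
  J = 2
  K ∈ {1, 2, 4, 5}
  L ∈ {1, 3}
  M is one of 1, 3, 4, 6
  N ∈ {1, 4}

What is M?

I's domain is down to {5}, so I = 5. Eliminate 5 elsewhere: K.
J must be 2 (only option left). Strike 2 from K.
Among the 4 still-open variables, 6 fits only M (and all 4 values in {1, 3, 4, 6} must be used), so M = 6.

6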